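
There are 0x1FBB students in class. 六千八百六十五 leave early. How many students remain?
Convert 0x1FBB (hexadecimal) → 1×4096 + 15×256 + 11×16 + 11 = 8123 (decimal)
Convert 六千八百六十五 (Chinese numeral) → 6×1000 + 8×100 + 6×10 + 5 = 6865 (decimal)
Compute 8123 - 6865 = 1258
1258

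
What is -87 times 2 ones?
Convert 2 ones (place-value notation) → 2 (decimal)
Compute -87 × 2 = -174
-174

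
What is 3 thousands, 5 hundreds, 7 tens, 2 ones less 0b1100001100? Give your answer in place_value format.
Convert 3 thousands, 5 hundreds, 7 tens, 2 ones (place-value notation) → 3×1000 + 5×100 + 7×10 + 2 = 3572 (decimal)
Convert 0b1100001100 (binary) → 512 + 256 + 8 + 4 = 780 (decimal)
Compute 3572 - 780 = 2792
Convert 2792 (decimal) → 2792 = 2×1000 + 7×100 + 9×10 + 2 → 2 thousands, 7 hundreds, 9 tens, 2 ones (place-value notation)
2 thousands, 7 hundreds, 9 tens, 2 ones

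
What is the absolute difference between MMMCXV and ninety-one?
Convert MMMCXV (Roman numeral) → 1000 + 1000 + 1000 + 100 + 10 + 5 = 3115 (decimal)
Convert ninety-one (English words) → 91 (decimal)
Compute |3115 - 91| = 3024
3024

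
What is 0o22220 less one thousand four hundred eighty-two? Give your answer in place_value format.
Convert 0o22220 (octal) → 2×4096 + 2×512 + 2×64 + 2×8 = 9360 (decimal)
Convert one thousand four hundred eighty-two (English words) → 1×1000 + 4×100 + 82 = 1482 (decimal)
Compute 9360 - 1482 = 7878
Convert 7878 (decimal) → 7878 = 7×1000 + 8×100 + 7×10 + 8 → 7 thousands, 8 hundreds, 7 tens, 8 ones (place-value notation)
7 thousands, 8 hundreds, 7 tens, 8 ones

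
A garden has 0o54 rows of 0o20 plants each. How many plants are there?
Convert 0o20 (octal) → 2×8 = 16 (decimal)
Convert 0o54 (octal) → 5×8 + 4 = 44 (decimal)
Compute 16 × 44 = 704
704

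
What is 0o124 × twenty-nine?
Convert 0o124 (octal) → 1×64 + 2×8 + 4 = 84 (decimal)
Convert twenty-nine (English words) → 29 (decimal)
Compute 84 × 29 = 2436
2436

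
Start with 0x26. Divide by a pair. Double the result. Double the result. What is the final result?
Convert 0x26 (hexadecimal) → 2×16 + 6 = 38 (decimal)
Start: 38
Convert a pair (colloquial) → 2 (decimal)
38 ÷ 2 = 19
19 × 2 = 38
38 × 2 = 76
76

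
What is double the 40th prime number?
The 40th prime number = 173
Compute 173 × 2 = 346
346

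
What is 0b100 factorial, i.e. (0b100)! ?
Convert 0b100 (binary) → 4 (decimal)
Compute 4! = 24
24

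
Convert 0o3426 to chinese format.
Convert 0o3426 (octal) → 3×512 + 4×64 + 2×8 + 6 = 1814 (decimal)
Convert 1814 (decimal) → 1814 = 1×1000 + 8×100 + 1×10 + 4 → 一千八百一十四 (Chinese numeral)
一千八百一十四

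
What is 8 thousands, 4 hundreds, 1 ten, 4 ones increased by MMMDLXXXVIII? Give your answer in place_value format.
Convert 8 thousands, 4 hundreds, 1 ten, 4 ones (place-value notation) → 8×1000 + 4×100 + 1×10 + 4 = 8414 (decimal)
Convert MMMDLXXXVIII (Roman numeral) → 1000 + 1000 + 1000 + 500 + 50 + 10 + 10 + 10 + 5 + 1 + 1 + 1 = 3588 (decimal)
Compute 8414 + 3588 = 12002
Convert 12002 (decimal) → 12002 = 12×1000 + 2 → 12 thousands, 2 ones (place-value notation)
12 thousands, 2 ones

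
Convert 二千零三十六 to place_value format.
Convert 二千零三十六 (Chinese numeral) → 2×1000 + 3×10 + 6 = 2036 (decimal)
Convert 2036 (decimal) → 2036 = 2×1000 + 3×10 + 6 → 2 thousands, 3 tens, 6 ones (place-value notation)
2 thousands, 3 tens, 6 ones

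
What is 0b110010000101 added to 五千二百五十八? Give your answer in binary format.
Convert 0b110010000101 (binary) → 2048 + 1024 + 128 + 4 + 1 = 3205 (decimal)
Convert 五千二百五十八 (Chinese numeral) → 5×1000 + 2×100 + 5×10 + 8 = 5258 (decimal)
Compute 3205 + 5258 = 8463
Convert 8463 (decimal) → 8463 = 8192 + 256 + 8 + 4 + 2 + 1 → 0b10000100001111 (binary)
0b10000100001111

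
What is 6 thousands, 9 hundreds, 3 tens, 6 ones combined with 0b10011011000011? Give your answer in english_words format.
Convert 6 thousands, 9 hundreds, 3 tens, 6 ones (place-value notation) → 6×1000 + 9×100 + 3×10 + 6 = 6936 (decimal)
Convert 0b10011011000011 (binary) → 8192 + 1024 + 512 + 128 + 64 + 2 + 1 = 9923 (decimal)
Compute 6936 + 9923 = 16859
Convert 16859 (decimal) → 16859 = 16×1000 + 8×100 + 59 → sixteen thousand eight hundred fifty-nine (English words)
sixteen thousand eight hundred fifty-nine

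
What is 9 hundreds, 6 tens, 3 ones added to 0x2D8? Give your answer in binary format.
Convert 9 hundreds, 6 tens, 3 ones (place-value notation) → 9×100 + 6×10 + 3 = 963 (decimal)
Convert 0x2D8 (hexadecimal) → 2×256 + 13×16 + 8 = 728 (decimal)
Compute 963 + 728 = 1691
Convert 1691 (decimal) → 1691 = 1024 + 512 + 128 + 16 + 8 + 2 + 1 → 0b11010011011 (binary)
0b11010011011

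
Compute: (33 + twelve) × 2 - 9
Convert twelve (English words) → 12 (decimal)
Expression in decimal: (33 + 12) × 2 - 9
Parentheses first: 33 + 12 = 45
Multiply: 45 × 2 = 90
Subtract: 90 - 9 = 81
81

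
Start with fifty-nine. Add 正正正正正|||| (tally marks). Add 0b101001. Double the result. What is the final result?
Convert fifty-nine (English words) → 59 (decimal)
Start: 59
Convert 正正正正正|||| (tally marks) → 5 + 5 + 5 + 5 + 5 + 4 = 29 (decimal)
59 + 29 = 88
Convert 0b101001 (binary) → 32 + 8 + 1 = 41 (decimal)
88 + 41 = 129
129 × 2 = 258
258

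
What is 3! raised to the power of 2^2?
Convert 3! (factorial) → 6 (decimal)
Convert 2^2 (power) → 4 (decimal)
Compute 6 ^ 4 = 1296
1296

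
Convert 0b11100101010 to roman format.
Convert 0b11100101010 (binary) → 1024 + 512 + 256 + 32 + 8 + 2 = 1834 (decimal)
Convert 1834 (decimal) → 1834 = 1000 + 500 + 100 + 100 + 100 + 10 + 10 + 10 + 4 → MDCCCXXXIV (Roman numeral)
MDCCCXXXIV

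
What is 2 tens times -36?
Convert 2 tens (place-value notation) → 2×10 = 20 (decimal)
Compute 20 × -36 = -720
-720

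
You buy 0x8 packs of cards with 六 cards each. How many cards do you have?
Convert 六 (Chinese numeral) → 6 (decimal)
Convert 0x8 (hexadecimal) → 8 (decimal)
Compute 6 × 8 = 48
48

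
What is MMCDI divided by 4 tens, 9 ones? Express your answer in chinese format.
Convert MMCDI (Roman numeral) → 1000 + 1000 + 400 + 1 = 2401 (decimal)
Convert 4 tens, 9 ones (place-value notation) → 4×10 + 9 = 49 (decimal)
Compute 2401 ÷ 49 = 49
Convert 49 (decimal) → 49 = 4×10 + 9 → 四十九 (Chinese numeral)
四十九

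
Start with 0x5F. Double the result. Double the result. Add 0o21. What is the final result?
Convert 0x5F (hexadecimal) → 5×16 + 15 = 95 (decimal)
Start: 95
95 × 2 = 190
190 × 2 = 380
Convert 0o21 (octal) → 2×8 + 1 = 17 (decimal)
380 + 17 = 397
397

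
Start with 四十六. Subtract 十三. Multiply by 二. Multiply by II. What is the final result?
Convert 四十六 (Chinese numeral) → 4×10 + 6 = 46 (decimal)
Start: 46
Convert 十三 (Chinese numeral) → 1×10 + 3 = 13 (decimal)
46 - 13 = 33
Convert 二 (Chinese numeral) → 2 (decimal)
33 × 2 = 66
Convert II (Roman numeral) → 1 + 1 = 2 (decimal)
66 × 2 = 132
132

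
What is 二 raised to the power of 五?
Convert 二 (Chinese numeral) → 2 (decimal)
Convert 五 (Chinese numeral) → 5 (decimal)
Compute 2 ^ 5 = 32
32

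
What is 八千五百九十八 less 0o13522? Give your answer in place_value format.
Convert 八千五百九十八 (Chinese numeral) → 8×1000 + 5×100 + 9×10 + 8 = 8598 (decimal)
Convert 0o13522 (octal) → 1×4096 + 3×512 + 5×64 + 2×8 + 2 = 5970 (decimal)
Compute 8598 - 5970 = 2628
Convert 2628 (decimal) → 2628 = 2×1000 + 6×100 + 2×10 + 8 → 2 thousands, 6 hundreds, 2 tens, 8 ones (place-value notation)
2 thousands, 6 hundreds, 2 tens, 8 ones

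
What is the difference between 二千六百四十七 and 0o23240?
Convert 二千六百四十七 (Chinese numeral) → 2×1000 + 6×100 + 4×10 + 7 = 2647 (decimal)
Convert 0o23240 (octal) → 2×4096 + 3×512 + 2×64 + 4×8 = 9888 (decimal)
Difference: |2647 - 9888| = 7241
7241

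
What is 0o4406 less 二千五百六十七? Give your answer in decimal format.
Convert 0o4406 (octal) → 4×512 + 4×64 + 6 = 2310 (decimal)
Convert 二千五百六十七 (Chinese numeral) → 2×1000 + 5×100 + 6×10 + 7 = 2567 (decimal)
Compute 2310 - 2567 = -257
-257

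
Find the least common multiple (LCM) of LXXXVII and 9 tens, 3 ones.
Convert LXXXVII (Roman numeral) → 50 + 10 + 10 + 10 + 5 + 1 + 1 = 87 (decimal)
Convert 9 tens, 3 ones (place-value notation) → 9×10 + 3 = 93 (decimal)
Compute lcm(87, 93) = 2697
2697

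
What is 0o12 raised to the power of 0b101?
Convert 0o12 (octal) → 1×8 + 2 = 10 (decimal)
Convert 0b101 (binary) → 4 + 1 = 5 (decimal)
Compute 10 ^ 5 = 100000
100000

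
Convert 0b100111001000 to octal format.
Convert 0b100111001000 (binary) → 2048 + 256 + 128 + 64 + 8 = 2504 (decimal)
Convert 2504 (decimal) → 2504 = 4×512 + 7×64 + 1×8 → 0o4710 (octal)
0o4710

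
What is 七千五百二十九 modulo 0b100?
Convert 七千五百二十九 (Chinese numeral) → 7×1000 + 5×100 + 2×10 + 9 = 7529 (decimal)
Convert 0b100 (binary) → 4 (decimal)
Compute 7529 mod 4 = 1
1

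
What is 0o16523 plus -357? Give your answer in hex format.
Convert 0o16523 (octal) → 1×4096 + 6×512 + 5×64 + 2×8 + 3 = 7507 (decimal)
Compute 7507 + -357 = 7150
Convert 7150 (decimal) → 7150 = 1×4096 + 11×256 + 14×16 + 14 → 0x1BEE (hexadecimal)
0x1BEE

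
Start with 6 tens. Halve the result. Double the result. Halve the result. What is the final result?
Convert 6 tens (place-value notation) → 6×10 = 60 (decimal)
Start: 60
60 ÷ 2 = 30
30 × 2 = 60
60 ÷ 2 = 30
30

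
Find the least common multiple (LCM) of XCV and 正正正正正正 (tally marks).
Convert XCV (Roman numeral) → 90 + 5 = 95 (decimal)
Convert 正正正正正正 (tally marks) → 5 + 5 + 5 + 5 + 5 + 5 = 30 (decimal)
Compute lcm(95, 30) = 570
570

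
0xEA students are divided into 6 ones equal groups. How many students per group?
Convert 0xEA (hexadecimal) → 14×16 + 10 = 234 (decimal)
Convert 6 ones (place-value notation) → 6 (decimal)
Compute 234 ÷ 6 = 39
39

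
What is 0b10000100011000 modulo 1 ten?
Convert 0b10000100011000 (binary) → 8192 + 256 + 16 + 8 = 8472 (decimal)
Convert 1 ten (place-value notation) → 1×10 = 10 (decimal)
Compute 8472 mod 10 = 2
2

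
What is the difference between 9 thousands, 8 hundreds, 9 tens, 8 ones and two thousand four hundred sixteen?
Convert 9 thousands, 8 hundreds, 9 tens, 8 ones (place-value notation) → 9×1000 + 8×100 + 9×10 + 8 = 9898 (decimal)
Convert two thousand four hundred sixteen (English words) → 2×1000 + 4×100 + 16 = 2416 (decimal)
Difference: |9898 - 2416| = 7482
7482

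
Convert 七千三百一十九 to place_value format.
Convert 七千三百一十九 (Chinese numeral) → 7×1000 + 3×100 + 1×10 + 9 = 7319 (decimal)
Convert 7319 (decimal) → 7319 = 7×1000 + 3×100 + 1×10 + 9 → 7 thousands, 3 hundreds, 1 ten, 9 ones (place-value notation)
7 thousands, 3 hundreds, 1 ten, 9 ones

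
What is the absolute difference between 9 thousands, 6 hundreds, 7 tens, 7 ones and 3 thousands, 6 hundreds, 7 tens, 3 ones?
Convert 9 thousands, 6 hundreds, 7 tens, 7 ones (place-value notation) → 9×1000 + 6×100 + 7×10 + 7 = 9677 (decimal)
Convert 3 thousands, 6 hundreds, 7 tens, 3 ones (place-value notation) → 3×1000 + 6×100 + 7×10 + 3 = 3673 (decimal)
Compute |9677 - 3673| = 6004
6004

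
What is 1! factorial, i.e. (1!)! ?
Convert 1! (factorial) → 1 (decimal)
Compute 1! = 1
1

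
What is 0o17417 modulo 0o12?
Convert 0o17417 (octal) → 1×4096 + 7×512 + 4×64 + 1×8 + 7 = 7951 (decimal)
Convert 0o12 (octal) → 1×8 + 2 = 10 (decimal)
Compute 7951 mod 10 = 1
1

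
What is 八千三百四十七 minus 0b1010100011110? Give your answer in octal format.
Convert 八千三百四十七 (Chinese numeral) → 8×1000 + 3×100 + 4×10 + 7 = 8347 (decimal)
Convert 0b1010100011110 (binary) → 4096 + 1024 + 256 + 16 + 8 + 4 + 2 = 5406 (decimal)
Compute 8347 - 5406 = 2941
Convert 2941 (decimal) → 2941 = 5×512 + 5×64 + 7×8 + 5 → 0o5575 (octal)
0o5575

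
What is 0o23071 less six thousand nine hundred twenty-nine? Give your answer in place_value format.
Convert 0o23071 (octal) → 2×4096 + 3×512 + 7×8 + 1 = 9785 (decimal)
Convert six thousand nine hundred twenty-nine (English words) → 6×1000 + 9×100 + 29 = 6929 (decimal)
Compute 9785 - 6929 = 2856
Convert 2856 (decimal) → 2856 = 2×1000 + 8×100 + 5×10 + 6 → 2 thousands, 8 hundreds, 5 tens, 6 ones (place-value notation)
2 thousands, 8 hundreds, 5 tens, 6 ones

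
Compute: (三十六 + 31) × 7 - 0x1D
Convert 三十六 (Chinese numeral) → 3×10 + 6 = 36 (decimal)
Convert 0x1D (hexadecimal) → 1×16 + 13 = 29 (decimal)
Expression in decimal: (36 + 31) × 7 - 29
Parentheses first: 36 + 31 = 67
Multiply: 67 × 7 = 469
Subtract: 469 - 29 = 440
440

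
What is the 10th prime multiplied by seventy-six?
Convert the 10th prime (prime index) → 29 (decimal)
Convert seventy-six (English words) → 76 (decimal)
Compute 29 × 76 = 2204
2204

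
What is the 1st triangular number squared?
The 1st triangular number = 1×2/2 = 1
Compute 1² = 1 × 1 = 1
1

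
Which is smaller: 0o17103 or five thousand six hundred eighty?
Convert 0o17103 (octal) → 1×4096 + 7×512 + 1×64 + 3 = 7747 (decimal)
Convert five thousand six hundred eighty (English words) → 5×1000 + 6×100 + 80 = 5680 (decimal)
Compare 7747 vs 5680: smaller = 5680
5680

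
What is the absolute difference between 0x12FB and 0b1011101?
Convert 0x12FB (hexadecimal) → 1×4096 + 2×256 + 15×16 + 11 = 4859 (decimal)
Convert 0b1011101 (binary) → 64 + 16 + 8 + 4 + 1 = 93 (decimal)
Compute |4859 - 93| = 4766
4766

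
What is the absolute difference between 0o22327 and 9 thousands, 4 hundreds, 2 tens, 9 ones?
Convert 0o22327 (octal) → 2×4096 + 2×512 + 3×64 + 2×8 + 7 = 9431 (decimal)
Convert 9 thousands, 4 hundreds, 2 tens, 9 ones (place-value notation) → 9×1000 + 4×100 + 2×10 + 9 = 9429 (decimal)
Compute |9431 - 9429| = 2
2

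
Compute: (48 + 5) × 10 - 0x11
Convert 0x11 (hexadecimal) → 1×16 + 1 = 17 (decimal)
Expression in decimal: (48 + 5) × 10 - 17
Parentheses first: 48 + 5 = 53
Multiply: 53 × 10 = 530
Subtract: 530 - 17 = 513
513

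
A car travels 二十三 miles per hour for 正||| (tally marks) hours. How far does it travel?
Convert 二十三 (Chinese numeral) → 2×10 + 3 = 23 (decimal)
Convert 正||| (tally marks) → 5 + 3 = 8 (decimal)
Compute 23 × 8 = 184
184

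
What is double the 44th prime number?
The 44th prime number = 193
Compute 193 × 2 = 386
386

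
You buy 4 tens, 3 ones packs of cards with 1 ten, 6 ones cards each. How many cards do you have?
Convert 1 ten, 6 ones (place-value notation) → 1×10 + 6 = 16 (decimal)
Convert 4 tens, 3 ones (place-value notation) → 4×10 + 3 = 43 (decimal)
Compute 16 × 43 = 688
688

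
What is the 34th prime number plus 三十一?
The 34th prime number = 139
Convert 三十一 (Chinese numeral) → 3×10 + 1 = 31 (decimal)
Compute 139 + 31 = 170
170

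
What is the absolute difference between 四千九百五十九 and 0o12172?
Convert 四千九百五十九 (Chinese numeral) → 4×1000 + 9×100 + 5×10 + 9 = 4959 (decimal)
Convert 0o12172 (octal) → 1×4096 + 2×512 + 1×64 + 7×8 + 2 = 5242 (decimal)
Compute |4959 - 5242| = 283
283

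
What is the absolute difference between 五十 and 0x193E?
Convert 五十 (Chinese numeral) → 5×10 = 50 (decimal)
Convert 0x193E (hexadecimal) → 1×4096 + 9×256 + 3×16 + 14 = 6462 (decimal)
Compute |50 - 6462| = 6412
6412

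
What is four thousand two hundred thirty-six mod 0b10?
Convert four thousand two hundred thirty-six (English words) → 4×1000 + 2×100 + 36 = 4236 (decimal)
Convert 0b10 (binary) → 2 (decimal)
Compute 4236 mod 2 = 0
0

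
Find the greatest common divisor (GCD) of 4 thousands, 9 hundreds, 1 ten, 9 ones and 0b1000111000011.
Convert 4 thousands, 9 hundreds, 1 ten, 9 ones (place-value notation) → 4×1000 + 9×100 + 1×10 + 9 = 4919 (decimal)
Convert 0b1000111000011 (binary) → 4096 + 256 + 128 + 64 + 2 + 1 = 4547 (decimal)
Compute gcd(4919, 4547) = 1
1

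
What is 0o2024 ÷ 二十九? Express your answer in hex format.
Convert 0o2024 (octal) → 2×512 + 2×8 + 4 = 1044 (decimal)
Convert 二十九 (Chinese numeral) → 2×10 + 9 = 29 (decimal)
Compute 1044 ÷ 29 = 36
Convert 36 (decimal) → 36 = 2×16 + 4 → 0x24 (hexadecimal)
0x24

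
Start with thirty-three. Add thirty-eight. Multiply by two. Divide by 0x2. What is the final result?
Convert thirty-three (English words) → 33 (decimal)
Start: 33
Convert thirty-eight (English words) → 38 (decimal)
33 + 38 = 71
Convert two (English words) → 2 (decimal)
71 × 2 = 142
Convert 0x2 (hexadecimal) → 2 (decimal)
142 ÷ 2 = 71
71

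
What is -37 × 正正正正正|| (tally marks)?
Convert 正正正正正|| (tally marks) → 5 + 5 + 5 + 5 + 5 + 2 = 27 (decimal)
Compute -37 × 27 = -999
-999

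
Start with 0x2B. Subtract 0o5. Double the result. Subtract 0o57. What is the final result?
Convert 0x2B (hexadecimal) → 2×16 + 11 = 43 (decimal)
Start: 43
Convert 0o5 (octal) → 5 (decimal)
43 - 5 = 38
38 × 2 = 76
Convert 0o57 (octal) → 5×8 + 7 = 47 (decimal)
76 - 47 = 29
29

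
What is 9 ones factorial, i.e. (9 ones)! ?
Convert 9 ones (place-value notation) → 9 (decimal)
Compute 9! = 362880
362880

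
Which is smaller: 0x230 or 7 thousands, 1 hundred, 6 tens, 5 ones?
Convert 0x230 (hexadecimal) → 2×256 + 3×16 = 560 (decimal)
Convert 7 thousands, 1 hundred, 6 tens, 5 ones (place-value notation) → 7×1000 + 1×100 + 6×10 + 5 = 7165 (decimal)
Compare 560 vs 7165: smaller = 560
560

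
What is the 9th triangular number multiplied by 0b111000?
Convert the 9th triangular number (triangular index) → 9×10/2 = 45 (decimal)
Convert 0b111000 (binary) → 32 + 16 + 8 = 56 (decimal)
Compute 45 × 56 = 2520
2520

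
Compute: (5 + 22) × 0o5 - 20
Convert 0o5 (octal) → 5 (decimal)
Expression in decimal: (5 + 22) × 5 - 20
Parentheses first: 5 + 22 = 27
Multiply: 27 × 5 = 135
Subtract: 135 - 20 = 115
115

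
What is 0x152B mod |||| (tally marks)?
Convert 0x152B (hexadecimal) → 1×4096 + 5×256 + 2×16 + 11 = 5419 (decimal)
Convert |||| (tally marks) → 4 (decimal)
Compute 5419 mod 4 = 3
3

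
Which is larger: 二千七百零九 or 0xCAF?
Convert 二千七百零九 (Chinese numeral) → 2×1000 + 7×100 + 9 = 2709 (decimal)
Convert 0xCAF (hexadecimal) → 12×256 + 10×16 + 15 = 3247 (decimal)
Compare 2709 vs 3247: larger = 3247
3247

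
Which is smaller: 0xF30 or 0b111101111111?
Convert 0xF30 (hexadecimal) → 15×256 + 3×16 = 3888 (decimal)
Convert 0b111101111111 (binary) → 2048 + 1024 + 512 + 256 + 64 + 32 + 16 + 8 + 4 + 2 + 1 = 3967 (decimal)
Compare 3888 vs 3967: smaller = 3888
3888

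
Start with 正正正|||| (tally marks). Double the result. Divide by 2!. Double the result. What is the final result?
Convert 正正正|||| (tally marks) → 5 + 5 + 5 + 4 = 19 (decimal)
Start: 19
19 × 2 = 38
Convert 2! (factorial) → 2 (decimal)
38 ÷ 2 = 19
19 × 2 = 38
38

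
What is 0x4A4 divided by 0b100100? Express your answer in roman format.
Convert 0x4A4 (hexadecimal) → 4×256 + 10×16 + 4 = 1188 (decimal)
Convert 0b100100 (binary) → 32 + 4 = 36 (decimal)
Compute 1188 ÷ 36 = 33
Convert 33 (decimal) → 33 = 10 + 10 + 10 + 1 + 1 + 1 → XXXIII (Roman numeral)
XXXIII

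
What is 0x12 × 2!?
Convert 0x12 (hexadecimal) → 1×16 + 2 = 18 (decimal)
Convert 2! (factorial) → 2 (decimal)
Compute 18 × 2 = 36
36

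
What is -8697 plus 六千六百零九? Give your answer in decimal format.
Convert 六千六百零九 (Chinese numeral) → 6×1000 + 6×100 + 9 = 6609 (decimal)
Compute -8697 + 6609 = -2088
-2088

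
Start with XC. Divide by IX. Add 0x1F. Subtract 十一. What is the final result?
Convert XC (Roman numeral) → 90 (decimal)
Start: 90
Convert IX (Roman numeral) → 9 (decimal)
90 ÷ 9 = 10
Convert 0x1F (hexadecimal) → 1×16 + 15 = 31 (decimal)
10 + 31 = 41
Convert 十一 (Chinese numeral) → 1×10 + 1 = 11 (decimal)
41 - 11 = 30
30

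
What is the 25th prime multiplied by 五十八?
Convert the 25th prime (prime index) → 97 (decimal)
Convert 五十八 (Chinese numeral) → 5×10 + 8 = 58 (decimal)
Compute 97 × 58 = 5626
5626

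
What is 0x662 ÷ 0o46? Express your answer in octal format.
Convert 0x662 (hexadecimal) → 6×256 + 6×16 + 2 = 1634 (decimal)
Convert 0o46 (octal) → 4×8 + 6 = 38 (decimal)
Compute 1634 ÷ 38 = 43
Convert 43 (decimal) → 43 = 5×8 + 3 → 0o53 (octal)
0o53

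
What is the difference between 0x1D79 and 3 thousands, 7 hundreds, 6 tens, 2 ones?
Convert 0x1D79 (hexadecimal) → 1×4096 + 13×256 + 7×16 + 9 = 7545 (decimal)
Convert 3 thousands, 7 hundreds, 6 tens, 2 ones (place-value notation) → 3×1000 + 7×100 + 6×10 + 2 = 3762 (decimal)
Difference: |7545 - 3762| = 3783
3783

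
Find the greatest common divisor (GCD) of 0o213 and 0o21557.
Convert 0o213 (octal) → 2×64 + 1×8 + 3 = 139 (decimal)
Convert 0o21557 (octal) → 2×4096 + 1×512 + 5×64 + 5×8 + 7 = 9071 (decimal)
Compute gcd(139, 9071) = 1
1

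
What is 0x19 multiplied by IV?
Convert 0x19 (hexadecimal) → 1×16 + 9 = 25 (decimal)
Convert IV (Roman numeral) → 4 (decimal)
Compute 25 × 4 = 100
100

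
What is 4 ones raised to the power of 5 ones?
Convert 4 ones (place-value notation) → 4 (decimal)
Convert 5 ones (place-value notation) → 5 (decimal)
Compute 4 ^ 5 = 1024
1024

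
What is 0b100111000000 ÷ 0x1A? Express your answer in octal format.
Convert 0b100111000000 (binary) → 2048 + 256 + 128 + 64 = 2496 (decimal)
Convert 0x1A (hexadecimal) → 1×16 + 10 = 26 (decimal)
Compute 2496 ÷ 26 = 96
Convert 96 (decimal) → 96 = 1×64 + 4×8 → 0o140 (octal)
0o140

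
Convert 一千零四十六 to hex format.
Convert 一千零四十六 (Chinese numeral) → 1×1000 + 4×10 + 6 = 1046 (decimal)
Convert 1046 (decimal) → 1046 = 4×256 + 1×16 + 6 → 0x416 (hexadecimal)
0x416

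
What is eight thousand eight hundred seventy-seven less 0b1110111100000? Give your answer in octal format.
Convert eight thousand eight hundred seventy-seven (English words) → 8×1000 + 8×100 + 77 = 8877 (decimal)
Convert 0b1110111100000 (binary) → 4096 + 2048 + 1024 + 256 + 128 + 64 + 32 = 7648 (decimal)
Compute 8877 - 7648 = 1229
Convert 1229 (decimal) → 1229 = 2×512 + 3×64 + 1×8 + 5 → 0o2315 (octal)
0o2315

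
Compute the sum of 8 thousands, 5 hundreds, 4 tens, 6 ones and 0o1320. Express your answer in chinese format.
Convert 8 thousands, 5 hundreds, 4 tens, 6 ones (place-value notation) → 8×1000 + 5×100 + 4×10 + 6 = 8546 (decimal)
Convert 0o1320 (octal) → 1×512 + 3×64 + 2×8 = 720 (decimal)
Compute 8546 + 720 = 9266
Convert 9266 (decimal) → 9266 = 9×1000 + 2×100 + 6×10 + 6 → 九千二百六十六 (Chinese numeral)
九千二百六十六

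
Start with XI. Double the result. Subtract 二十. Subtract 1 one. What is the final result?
Convert XI (Roman numeral) → 10 + 1 = 11 (decimal)
Start: 11
11 × 2 = 22
Convert 二十 (Chinese numeral) → 2×10 = 20 (decimal)
22 - 20 = 2
Convert 1 one (place-value notation) → 1 (decimal)
2 - 1 = 1
1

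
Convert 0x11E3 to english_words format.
Convert 0x11E3 (hexadecimal) → 1×4096 + 1×256 + 14×16 + 3 = 4579 (decimal)
Convert 4579 (decimal) → 4579 = 4×1000 + 5×100 + 79 → four thousand five hundred seventy-nine (English words)
four thousand five hundred seventy-nine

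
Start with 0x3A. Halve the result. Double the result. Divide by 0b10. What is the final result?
Convert 0x3A (hexadecimal) → 3×16 + 10 = 58 (decimal)
Start: 58
58 ÷ 2 = 29
29 × 2 = 58
Convert 0b10 (binary) → 2 (decimal)
58 ÷ 2 = 29
29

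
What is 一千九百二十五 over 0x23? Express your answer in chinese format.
Convert 一千九百二十五 (Chinese numeral) → 1×1000 + 9×100 + 2×10 + 5 = 1925 (decimal)
Convert 0x23 (hexadecimal) → 2×16 + 3 = 35 (decimal)
Compute 1925 ÷ 35 = 55
Convert 55 (decimal) → 55 = 5×10 + 5 → 五十五 (Chinese numeral)
五十五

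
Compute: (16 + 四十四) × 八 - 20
Convert 四十四 (Chinese numeral) → 4×10 + 4 = 44 (decimal)
Convert 八 (Chinese numeral) → 8 (decimal)
Expression in decimal: (16 + 44) × 8 - 20
Parentheses first: 16 + 44 = 60
Multiply: 60 × 8 = 480
Subtract: 480 - 20 = 460
460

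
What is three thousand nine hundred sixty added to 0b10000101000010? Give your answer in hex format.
Convert three thousand nine hundred sixty (English words) → 3×1000 + 9×100 + 60 = 3960 (decimal)
Convert 0b10000101000010 (binary) → 8192 + 256 + 64 + 2 = 8514 (decimal)
Compute 3960 + 8514 = 12474
Convert 12474 (decimal) → 12474 = 3×4096 + 11×16 + 10 → 0x30BA (hexadecimal)
0x30BA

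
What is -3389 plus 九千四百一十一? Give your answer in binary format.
Convert 九千四百一十一 (Chinese numeral) → 9×1000 + 4×100 + 1×10 + 1 = 9411 (decimal)
Compute -3389 + 9411 = 6022
Convert 6022 (decimal) → 6022 = 4096 + 1024 + 512 + 256 + 128 + 4 + 2 → 0b1011110000110 (binary)
0b1011110000110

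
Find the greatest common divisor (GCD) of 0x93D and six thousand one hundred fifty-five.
Convert 0x93D (hexadecimal) → 9×256 + 3×16 + 13 = 2365 (decimal)
Convert six thousand one hundred fifty-five (English words) → 6×1000 + 1×100 + 55 = 6155 (decimal)
Compute gcd(2365, 6155) = 5
5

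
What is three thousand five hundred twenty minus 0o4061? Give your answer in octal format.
Convert three thousand five hundred twenty (English words) → 3×1000 + 5×100 + 20 = 3520 (decimal)
Convert 0o4061 (octal) → 4×512 + 6×8 + 1 = 2097 (decimal)
Compute 3520 - 2097 = 1423
Convert 1423 (decimal) → 1423 = 2×512 + 6×64 + 1×8 + 7 → 0o2617 (octal)
0o2617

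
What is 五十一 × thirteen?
Convert 五十一 (Chinese numeral) → 5×10 + 1 = 51 (decimal)
Convert thirteen (English words) → 13 (decimal)
Compute 51 × 13 = 663
663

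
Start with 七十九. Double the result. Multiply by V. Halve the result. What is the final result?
Convert 七十九 (Chinese numeral) → 7×10 + 9 = 79 (decimal)
Start: 79
79 × 2 = 158
Convert V (Roman numeral) → 5 (decimal)
158 × 5 = 790
790 ÷ 2 = 395
395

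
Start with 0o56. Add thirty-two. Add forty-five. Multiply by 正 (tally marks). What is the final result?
Convert 0o56 (octal) → 5×8 + 6 = 46 (decimal)
Start: 46
Convert thirty-two (English words) → 32 (decimal)
46 + 32 = 78
Convert forty-five (English words) → 45 (decimal)
78 + 45 = 123
Convert 正 (tally marks) → 5 (decimal)
123 × 5 = 615
615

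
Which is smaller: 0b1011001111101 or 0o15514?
Convert 0b1011001111101 (binary) → 4096 + 1024 + 512 + 64 + 32 + 16 + 8 + 4 + 1 = 5757 (decimal)
Convert 0o15514 (octal) → 1×4096 + 5×512 + 5×64 + 1×8 + 4 = 6988 (decimal)
Compare 5757 vs 6988: smaller = 5757
5757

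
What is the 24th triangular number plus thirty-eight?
The 24th triangular number = 24×25/2 = 300
Convert thirty-eight (English words) → 38 (decimal)
Compute 300 + 38 = 338
338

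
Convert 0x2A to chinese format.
Convert 0x2A (hexadecimal) → 2×16 + 10 = 42 (decimal)
Convert 42 (decimal) → 42 = 4×10 + 2 → 四十二 (Chinese numeral)
四十二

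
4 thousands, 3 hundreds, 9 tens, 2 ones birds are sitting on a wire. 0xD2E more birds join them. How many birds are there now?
Convert 4 thousands, 3 hundreds, 9 tens, 2 ones (place-value notation) → 4×1000 + 3×100 + 9×10 + 2 = 4392 (decimal)
Convert 0xD2E (hexadecimal) → 13×256 + 2×16 + 14 = 3374 (decimal)
Compute 4392 + 3374 = 7766
7766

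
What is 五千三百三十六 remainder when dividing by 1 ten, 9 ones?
Convert 五千三百三十六 (Chinese numeral) → 5×1000 + 3×100 + 3×10 + 6 = 5336 (decimal)
Convert 1 ten, 9 ones (place-value notation) → 1×10 + 9 = 19 (decimal)
Compute 5336 mod 19 = 16
16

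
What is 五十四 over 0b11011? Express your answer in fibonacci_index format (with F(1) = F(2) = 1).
Convert 五十四 (Chinese numeral) → 5×10 + 4 = 54 (decimal)
Convert 0b11011 (binary) → 16 + 8 + 2 + 1 = 27 (decimal)
Compute 54 ÷ 27 = 2
Convert 2 (decimal) → 1, 1, 2 → the 3rd Fibonacci number (Fibonacci index)
the 3rd Fibonacci number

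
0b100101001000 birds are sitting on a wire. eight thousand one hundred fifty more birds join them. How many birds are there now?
Convert 0b100101001000 (binary) → 2048 + 256 + 64 + 8 = 2376 (decimal)
Convert eight thousand one hundred fifty (English words) → 8×1000 + 1×100 + 50 = 8150 (decimal)
Compute 2376 + 8150 = 10526
10526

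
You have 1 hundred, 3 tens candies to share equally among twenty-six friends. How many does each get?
Convert 1 hundred, 3 tens (place-value notation) → 1×100 + 3×10 = 130 (decimal)
Convert twenty-six (English words) → 26 (decimal)
Compute 130 ÷ 26 = 5
5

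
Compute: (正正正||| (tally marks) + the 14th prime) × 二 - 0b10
Convert 正正正||| (tally marks) → 5 + 5 + 5 + 3 = 18 (decimal)
Convert the 14th prime (prime index) → 43 (decimal)
Convert 二 (Chinese numeral) → 2 (decimal)
Convert 0b10 (binary) → 2 (decimal)
Expression in decimal: (18 + 43) × 2 - 2
Parentheses first: 18 + 43 = 61
Multiply: 61 × 2 = 122
Subtract: 122 - 2 = 120
120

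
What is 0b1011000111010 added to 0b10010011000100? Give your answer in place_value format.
Convert 0b1011000111010 (binary) → 4096 + 1024 + 512 + 32 + 16 + 8 + 2 = 5690 (decimal)
Convert 0b10010011000100 (binary) → 8192 + 1024 + 128 + 64 + 4 = 9412 (decimal)
Compute 5690 + 9412 = 15102
Convert 15102 (decimal) → 15102 = 15×1000 + 1×100 + 2 → 15 thousands, 1 hundred, 2 ones (place-value notation)
15 thousands, 1 hundred, 2 ones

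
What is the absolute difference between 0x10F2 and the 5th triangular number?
Convert 0x10F2 (hexadecimal) → 1×4096 + 15×16 + 2 = 4338 (decimal)
Convert the 5th triangular number (triangular index) → 5×6/2 = 15 (decimal)
Compute |4338 - 15| = 4323
4323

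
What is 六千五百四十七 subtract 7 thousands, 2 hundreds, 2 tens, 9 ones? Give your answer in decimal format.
Convert 六千五百四十七 (Chinese numeral) → 6×1000 + 5×100 + 4×10 + 7 = 6547 (decimal)
Convert 7 thousands, 2 hundreds, 2 tens, 9 ones (place-value notation) → 7×1000 + 2×100 + 2×10 + 9 = 7229 (decimal)
Compute 6547 - 7229 = -682
-682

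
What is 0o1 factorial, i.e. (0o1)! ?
Convert 0o1 (octal) → 1 (decimal)
Compute 1! = 1
1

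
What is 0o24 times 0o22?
Convert 0o24 (octal) → 2×8 + 4 = 20 (decimal)
Convert 0o22 (octal) → 2×8 + 2 = 18 (decimal)
Compute 20 × 18 = 360
360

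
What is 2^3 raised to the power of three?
Convert 2^3 (power) → 8 (decimal)
Convert three (English words) → 3 (decimal)
Compute 8 ^ 3 = 512
512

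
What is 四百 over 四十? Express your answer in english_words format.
Convert 四百 (Chinese numeral) → 4×100 = 400 (decimal)
Convert 四十 (Chinese numeral) → 4×10 = 40 (decimal)
Compute 400 ÷ 40 = 10
Convert 10 (decimal) → ten (English words)
ten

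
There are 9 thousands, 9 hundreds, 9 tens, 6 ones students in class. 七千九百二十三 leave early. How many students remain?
Convert 9 thousands, 9 hundreds, 9 tens, 6 ones (place-value notation) → 9×1000 + 9×100 + 9×10 + 6 = 9996 (decimal)
Convert 七千九百二十三 (Chinese numeral) → 7×1000 + 9×100 + 2×10 + 3 = 7923 (decimal)
Compute 9996 - 7923 = 2073
2073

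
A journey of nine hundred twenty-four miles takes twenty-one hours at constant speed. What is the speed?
Convert nine hundred twenty-four (English words) → 9×100 + 24 = 924 (decimal)
Convert twenty-one (English words) → 21 (decimal)
Compute 924 ÷ 21 = 44
44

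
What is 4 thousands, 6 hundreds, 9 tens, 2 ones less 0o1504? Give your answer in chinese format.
Convert 4 thousands, 6 hundreds, 9 tens, 2 ones (place-value notation) → 4×1000 + 6×100 + 9×10 + 2 = 4692 (decimal)
Convert 0o1504 (octal) → 1×512 + 5×64 + 4 = 836 (decimal)
Compute 4692 - 836 = 3856
Convert 3856 (decimal) → 3856 = 3×1000 + 8×100 + 5×10 + 6 → 三千八百五十六 (Chinese numeral)
三千八百五十六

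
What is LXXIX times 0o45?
Convert LXXIX (Roman numeral) → 50 + 10 + 10 + 9 = 79 (decimal)
Convert 0o45 (octal) → 4×8 + 5 = 37 (decimal)
Compute 79 × 37 = 2923
2923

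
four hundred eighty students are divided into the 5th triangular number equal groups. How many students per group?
Convert four hundred eighty (English words) → 4×100 + 80 = 480 (decimal)
Convert the 5th triangular number (triangular index) → 5×6/2 = 15 (decimal)
Compute 480 ÷ 15 = 32
32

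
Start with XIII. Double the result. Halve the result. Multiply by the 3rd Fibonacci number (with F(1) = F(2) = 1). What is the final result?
Convert XIII (Roman numeral) → 10 + 1 + 1 + 1 = 13 (decimal)
Start: 13
13 × 2 = 26
26 ÷ 2 = 13
Convert the 3rd Fibonacci number (with F(1) = F(2) = 1) (Fibonacci index) → 1, 1, 2 → 2 (decimal)
13 × 2 = 26
26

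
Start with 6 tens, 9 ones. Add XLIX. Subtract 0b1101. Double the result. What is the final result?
Convert 6 tens, 9 ones (place-value notation) → 6×10 + 9 = 69 (decimal)
Start: 69
Convert XLIX (Roman numeral) → 40 + 9 = 49 (decimal)
69 + 49 = 118
Convert 0b1101 (binary) → 8 + 4 + 1 = 13 (decimal)
118 - 13 = 105
105 × 2 = 210
210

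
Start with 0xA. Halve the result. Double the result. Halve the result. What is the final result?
Convert 0xA (hexadecimal) → 10 (decimal)
Start: 10
10 ÷ 2 = 5
5 × 2 = 10
10 ÷ 2 = 5
5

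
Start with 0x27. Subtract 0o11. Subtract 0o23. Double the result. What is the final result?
Convert 0x27 (hexadecimal) → 2×16 + 7 = 39 (decimal)
Start: 39
Convert 0o11 (octal) → 1×8 + 1 = 9 (decimal)
39 - 9 = 30
Convert 0o23 (octal) → 2×8 + 3 = 19 (decimal)
30 - 19 = 11
11 × 2 = 22
22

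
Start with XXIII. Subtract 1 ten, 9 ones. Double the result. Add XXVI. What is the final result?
Convert XXIII (Roman numeral) → 10 + 10 + 1 + 1 + 1 = 23 (decimal)
Start: 23
Convert 1 ten, 9 ones (place-value notation) → 1×10 + 9 = 19 (decimal)
23 - 19 = 4
4 × 2 = 8
Convert XXVI (Roman numeral) → 10 + 10 + 5 + 1 = 26 (decimal)
8 + 26 = 34
34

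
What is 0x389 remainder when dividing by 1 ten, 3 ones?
Convert 0x389 (hexadecimal) → 3×256 + 8×16 + 9 = 905 (decimal)
Convert 1 ten, 3 ones (place-value notation) → 1×10 + 3 = 13 (decimal)
Compute 905 mod 13 = 8
8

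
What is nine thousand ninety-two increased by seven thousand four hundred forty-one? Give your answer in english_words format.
Convert nine thousand ninety-two (English words) → 9×1000 + 92 = 9092 (decimal)
Convert seven thousand four hundred forty-one (English words) → 7×1000 + 4×100 + 41 = 7441 (decimal)
Compute 9092 + 7441 = 16533
Convert 16533 (decimal) → 16533 = 16×1000 + 5×100 + 33 → sixteen thousand five hundred thirty-three (English words)
sixteen thousand five hundred thirty-three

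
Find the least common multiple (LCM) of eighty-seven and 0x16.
Convert eighty-seven (English words) → 87 (decimal)
Convert 0x16 (hexadecimal) → 1×16 + 6 = 22 (decimal)
Compute lcm(87, 22) = 1914
1914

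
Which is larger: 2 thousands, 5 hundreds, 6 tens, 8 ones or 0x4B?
Convert 2 thousands, 5 hundreds, 6 tens, 8 ones (place-value notation) → 2×1000 + 5×100 + 6×10 + 8 = 2568 (decimal)
Convert 0x4B (hexadecimal) → 4×16 + 11 = 75 (decimal)
Compare 2568 vs 75: larger = 2568
2568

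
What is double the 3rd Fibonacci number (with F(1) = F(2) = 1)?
The 3rd Fibonacci number (with F(1) = F(2) = 1): 1, 1, 2 → 2
Compute 2 × 2 = 4
4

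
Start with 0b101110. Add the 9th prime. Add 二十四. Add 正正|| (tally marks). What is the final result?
Convert 0b101110 (binary) → 32 + 8 + 4 + 2 = 46 (decimal)
Start: 46
Convert the 9th prime (prime index) → 23 (decimal)
46 + 23 = 69
Convert 二十四 (Chinese numeral) → 2×10 + 4 = 24 (decimal)
69 + 24 = 93
Convert 正正|| (tally marks) → 5 + 5 + 2 = 12 (decimal)
93 + 12 = 105
105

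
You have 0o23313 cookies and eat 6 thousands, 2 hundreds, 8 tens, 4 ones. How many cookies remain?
Convert 0o23313 (octal) → 2×4096 + 3×512 + 3×64 + 1×8 + 3 = 9931 (decimal)
Convert 6 thousands, 2 hundreds, 8 tens, 4 ones (place-value notation) → 6×1000 + 2×100 + 8×10 + 4 = 6284 (decimal)
Compute 9931 - 6284 = 3647
3647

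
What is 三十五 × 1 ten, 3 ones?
Convert 三十五 (Chinese numeral) → 3×10 + 5 = 35 (decimal)
Convert 1 ten, 3 ones (place-value notation) → 1×10 + 3 = 13 (decimal)
Compute 35 × 13 = 455
455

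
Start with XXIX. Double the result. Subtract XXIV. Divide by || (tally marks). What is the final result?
Convert XXIX (Roman numeral) → 10 + 10 + 9 = 29 (decimal)
Start: 29
29 × 2 = 58
Convert XXIV (Roman numeral) → 10 + 10 + 4 = 24 (decimal)
58 - 24 = 34
Convert || (tally marks) → 2 (decimal)
34 ÷ 2 = 17
17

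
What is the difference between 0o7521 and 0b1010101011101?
Convert 0o7521 (octal) → 7×512 + 5×64 + 2×8 + 1 = 3921 (decimal)
Convert 0b1010101011101 (binary) → 4096 + 1024 + 256 + 64 + 16 + 8 + 4 + 1 = 5469 (decimal)
Difference: |3921 - 5469| = 1548
1548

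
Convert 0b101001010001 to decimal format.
Convert 0b101001010001 (binary) → 2048 + 512 + 64 + 16 + 1 = 2641 (decimal)
2641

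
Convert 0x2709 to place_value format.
Convert 0x2709 (hexadecimal) → 2×4096 + 7×256 + 9 = 9993 (decimal)
Convert 9993 (decimal) → 9993 = 9×1000 + 9×100 + 9×10 + 3 → 9 thousands, 9 hundreds, 9 tens, 3 ones (place-value notation)
9 thousands, 9 hundreds, 9 tens, 3 ones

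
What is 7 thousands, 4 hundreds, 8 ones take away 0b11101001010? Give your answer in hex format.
Convert 7 thousands, 4 hundreds, 8 ones (place-value notation) → 7×1000 + 4×100 + 8 = 7408 (decimal)
Convert 0b11101001010 (binary) → 1024 + 512 + 256 + 64 + 8 + 2 = 1866 (decimal)
Compute 7408 - 1866 = 5542
Convert 5542 (decimal) → 5542 = 1×4096 + 5×256 + 10×16 + 6 → 0x15A6 (hexadecimal)
0x15A6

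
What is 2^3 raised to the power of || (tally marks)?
Convert 2^3 (power) → 8 (decimal)
Convert || (tally marks) → 2 (decimal)
Compute 8 ^ 2 = 64
64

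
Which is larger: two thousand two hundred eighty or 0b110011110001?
Convert two thousand two hundred eighty (English words) → 2×1000 + 2×100 + 80 = 2280 (decimal)
Convert 0b110011110001 (binary) → 2048 + 1024 + 128 + 64 + 32 + 16 + 1 = 3313 (decimal)
Compare 2280 vs 3313: larger = 3313
3313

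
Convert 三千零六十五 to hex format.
Convert 三千零六十五 (Chinese numeral) → 3×1000 + 6×10 + 5 = 3065 (decimal)
Convert 3065 (decimal) → 3065 = 11×256 + 15×16 + 9 → 0xBF9 (hexadecimal)
0xBF9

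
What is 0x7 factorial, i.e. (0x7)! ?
Convert 0x7 (hexadecimal) → 7 (decimal)
Compute 7! = 5040
5040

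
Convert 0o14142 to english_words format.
Convert 0o14142 (octal) → 1×4096 + 4×512 + 1×64 + 4×8 + 2 = 6242 (decimal)
Convert 6242 (decimal) → 6242 = 6×1000 + 2×100 + 42 → six thousand two hundred forty-two (English words)
six thousand two hundred forty-two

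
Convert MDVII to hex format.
Convert MDVII (Roman numeral) → 1000 + 500 + 5 + 1 + 1 = 1507 (decimal)
Convert 1507 (decimal) → 1507 = 5×256 + 14×16 + 3 → 0x5E3 (hexadecimal)
0x5E3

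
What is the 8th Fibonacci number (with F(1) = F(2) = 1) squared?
The 8th Fibonacci number (with F(1) = F(2) = 1): 1, 1, 2, 3, 5, 8, 13, 21 → 21
Compute 21² = 21 × 21 = 441
441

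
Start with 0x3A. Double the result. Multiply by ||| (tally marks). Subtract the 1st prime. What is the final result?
Convert 0x3A (hexadecimal) → 3×16 + 10 = 58 (decimal)
Start: 58
58 × 2 = 116
Convert ||| (tally marks) → 3 (decimal)
116 × 3 = 348
Convert the 1st prime (prime index) → 2 (decimal)
348 - 2 = 346
346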